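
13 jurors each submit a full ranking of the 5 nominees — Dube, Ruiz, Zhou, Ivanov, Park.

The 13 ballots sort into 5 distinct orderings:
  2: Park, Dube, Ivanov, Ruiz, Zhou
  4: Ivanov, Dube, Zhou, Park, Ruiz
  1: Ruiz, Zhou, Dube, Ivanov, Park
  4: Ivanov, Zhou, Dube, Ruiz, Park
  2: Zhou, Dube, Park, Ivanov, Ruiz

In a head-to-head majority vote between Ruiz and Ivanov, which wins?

Ivanov

Ballots ranking Ruiz above Ivanov: 1.
Ballots ranking Ivanov above Ruiz: 13 − 1 = 12.
Ivanov wins the head-to-head 12–1.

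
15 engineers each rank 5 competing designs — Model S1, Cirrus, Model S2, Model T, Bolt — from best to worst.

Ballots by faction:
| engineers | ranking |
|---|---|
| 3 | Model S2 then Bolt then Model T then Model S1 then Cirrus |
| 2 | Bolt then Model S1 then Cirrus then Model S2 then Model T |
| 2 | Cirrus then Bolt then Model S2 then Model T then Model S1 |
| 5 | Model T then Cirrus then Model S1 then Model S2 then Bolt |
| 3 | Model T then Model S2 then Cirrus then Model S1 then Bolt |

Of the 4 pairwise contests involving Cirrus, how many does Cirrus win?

3

Cirrus against each rival (15 engineers):
Cirrus vs Model S1: Cirrus is ranked higher on 2+5+3 = 10 ballots, Model S1 on 5. Cirrus wins 10–5.
Cirrus vs Model S2: Cirrus wins 9–6.
Cirrus–Model T: Model T 11–4.
Cirrus vs Bolt: 10 to 5, Cirrus.
Cirrus beats Model S1, Model S2, Bolt; loses to Model T — 3 pairwise wins.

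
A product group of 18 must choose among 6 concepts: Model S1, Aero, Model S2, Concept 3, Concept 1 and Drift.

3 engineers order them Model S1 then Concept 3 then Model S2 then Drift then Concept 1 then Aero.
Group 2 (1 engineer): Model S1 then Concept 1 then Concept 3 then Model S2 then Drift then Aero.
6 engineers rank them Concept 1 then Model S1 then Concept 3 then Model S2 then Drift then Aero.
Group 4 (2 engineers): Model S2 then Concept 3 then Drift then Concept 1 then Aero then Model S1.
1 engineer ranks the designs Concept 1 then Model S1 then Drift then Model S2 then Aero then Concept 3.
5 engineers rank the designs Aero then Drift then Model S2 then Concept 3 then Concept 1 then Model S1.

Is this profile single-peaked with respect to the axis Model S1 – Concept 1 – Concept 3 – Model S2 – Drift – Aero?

Axis positions: Model S1=1, Concept 1=2, Concept 3=3, Model S2=4, Drift=5, Aero=6.
Group 1: ranking walks positions 1-3-4-5-2-6; Concept 3 is ranked above Concept 1 even though Concept 1 lies between Concept 3 and the peak Model S1 on the axis — preferences dip and rise again. Not single-peaked.
Group 2 (peak Model S1 at position 1): ranking walks positions 1-2-3-4-5-6, expanding outward from the peak — single-peaked.
Group 3 (peak Concept 1 at position 2): ranking walks positions 2-1-3-4-5-6, expanding outward from the peak — single-peaked.
Group 4 (peak Model S2 at position 4): ranking walks positions 4-3-5-2-6-1, expanding outward from the peak — single-peaked.
Group 5: ranking walks positions 2-1-5-4-6-3; Drift is ranked above Concept 3 even though Concept 3 lies between Drift and the peak Concept 1 on the axis — preferences dip and rise again. Not single-peaked.
Group 6 (peak Aero at position 6): ranking walks positions 6-5-4-3-2-1, expanding outward from the peak — single-peaked.
Group 1 violates single-peakedness, so the profile is not single-peaked on this axis.

no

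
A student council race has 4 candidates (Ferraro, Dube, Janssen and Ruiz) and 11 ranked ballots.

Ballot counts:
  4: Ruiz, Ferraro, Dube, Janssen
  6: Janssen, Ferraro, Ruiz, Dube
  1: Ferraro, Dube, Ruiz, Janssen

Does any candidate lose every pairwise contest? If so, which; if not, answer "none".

Dube

Head-to-head results (11 voters):
Ferraro vs Dube: Ferraro is ranked higher on 4+6+1 = 11 ballots, Dube on 0. Ferraro wins 11–0.
Ferraro vs Janssen: Janssen, 6–5.
Ferraro vs Ruiz: 7 to 4, Ferraro.
Dube vs Janssen: Janssen wins 6–5.
Dube vs Ruiz: Ruiz wins 10–1.
Janssen vs Ruiz: 6 for Janssen, 5 for Ruiz — Janssen by 6–5.
Dube is beaten in every head-to-head and is the Condorcet loser.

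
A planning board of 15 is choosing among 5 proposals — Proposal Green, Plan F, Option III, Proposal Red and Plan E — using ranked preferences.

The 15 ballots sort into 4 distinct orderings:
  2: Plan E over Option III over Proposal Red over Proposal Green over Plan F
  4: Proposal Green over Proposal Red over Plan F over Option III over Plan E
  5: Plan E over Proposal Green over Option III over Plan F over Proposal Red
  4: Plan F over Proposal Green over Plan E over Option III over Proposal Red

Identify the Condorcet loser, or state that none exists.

Proposal Red

Head-to-head results (15 council members):
Proposal Green–Plan F: Proposal Green 11–4.
Proposal Green vs Option III: Proposal Green wins 13–2.
Proposal Green vs Proposal Red: Proposal Green preferred on 4+5+4 = 13 ballots; Proposal Green wins 13–2.
Proposal Green vs Plan E: Proposal Green wins 8–7.
Plan F vs Option III: 8 to 7, Plan F.
Plan F vs Proposal Red: Plan F wins 9–6.
Plan F vs Plan E: Plan F wins 8–7.
Option III vs Proposal Red: Option III is ranked higher on 2+5+4 = 11 ballots, Proposal Red on 4. Option III wins 11–4.
Option III–Plan E: Plan E 11–4.
Proposal Red–Plan E: Plan E 11–4.
Only Proposal Red has no wins; Proposal Red is the Condorcet loser.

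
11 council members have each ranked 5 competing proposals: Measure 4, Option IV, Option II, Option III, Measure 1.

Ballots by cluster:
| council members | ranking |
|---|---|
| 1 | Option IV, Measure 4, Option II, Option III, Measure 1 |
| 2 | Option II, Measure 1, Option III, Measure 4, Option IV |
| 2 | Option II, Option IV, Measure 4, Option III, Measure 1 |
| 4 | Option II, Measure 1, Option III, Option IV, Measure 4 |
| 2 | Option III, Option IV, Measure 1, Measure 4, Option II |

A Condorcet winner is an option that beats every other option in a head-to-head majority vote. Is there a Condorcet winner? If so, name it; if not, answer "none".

Head-to-head results (11 council members):
Measure 4 vs Option IV: Option IV, 9–2.
Measure 4 vs Option II: Measure 4 is ranked higher on 1+2 = 3 ballots, Option II on 8. Option II wins 8–3.
Measure 4 vs Option III: 3 to 8, Option III.
Measure 4 vs Measure 1: Measure 4 is ranked higher on 1+2 = 3 ballots, Measure 1 on 8. Measure 1 wins 8–3.
Option IV vs Option II: Option IV preferred on 1+2 = 3 ballots; Option II wins 8–3.
Option IV vs Option III: Option IV is ranked higher on 1+2 = 3 ballots, Option III on 8. Option III wins 8–3.
Option IV vs Measure 1: Measure 1, 6–5.
Option II vs Option III: Option II preferred on 1+2+2+4 = 9 ballots; Option II wins 9–2.
Option II–Measure 1: Option II 9–2.
Option III–Measure 1: Measure 1 6–5.
Option II wins every pairwise contest, so Option II is the Condorcet winner.

Option II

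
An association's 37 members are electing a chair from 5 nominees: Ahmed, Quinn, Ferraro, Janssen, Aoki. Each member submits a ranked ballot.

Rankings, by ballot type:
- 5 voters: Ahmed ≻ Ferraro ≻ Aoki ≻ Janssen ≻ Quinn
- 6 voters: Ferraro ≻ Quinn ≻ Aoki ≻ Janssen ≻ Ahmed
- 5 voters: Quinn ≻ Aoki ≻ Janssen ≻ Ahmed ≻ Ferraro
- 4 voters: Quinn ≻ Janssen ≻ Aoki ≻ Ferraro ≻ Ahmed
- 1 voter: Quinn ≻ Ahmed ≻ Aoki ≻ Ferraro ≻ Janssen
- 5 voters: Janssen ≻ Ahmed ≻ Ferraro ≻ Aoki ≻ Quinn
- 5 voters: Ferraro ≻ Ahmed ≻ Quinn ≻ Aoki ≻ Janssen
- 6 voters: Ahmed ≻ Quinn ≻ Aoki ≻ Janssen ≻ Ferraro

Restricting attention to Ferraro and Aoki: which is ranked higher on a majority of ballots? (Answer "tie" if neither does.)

Ferraro

Ballots ranking Ferraro above Aoki: 5 + 6 + 5 + 5 = 21.
Ballots ranking Aoki above Ferraro: 37 − 21 = 16.
Ferraro wins the head-to-head 21–16.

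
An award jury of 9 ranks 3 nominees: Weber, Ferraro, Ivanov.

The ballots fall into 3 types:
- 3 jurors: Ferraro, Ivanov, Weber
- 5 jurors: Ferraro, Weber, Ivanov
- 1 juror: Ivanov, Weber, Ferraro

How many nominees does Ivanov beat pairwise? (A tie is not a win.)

0

Ivanov against each rival (9 jurors):
Ivanov–Weber: Weber 5–4.
Ivanov–Ferraro: Ferraro 8–1.
Ivanov beats no one; loses to Weber, Ferraro — 0 pairwise wins.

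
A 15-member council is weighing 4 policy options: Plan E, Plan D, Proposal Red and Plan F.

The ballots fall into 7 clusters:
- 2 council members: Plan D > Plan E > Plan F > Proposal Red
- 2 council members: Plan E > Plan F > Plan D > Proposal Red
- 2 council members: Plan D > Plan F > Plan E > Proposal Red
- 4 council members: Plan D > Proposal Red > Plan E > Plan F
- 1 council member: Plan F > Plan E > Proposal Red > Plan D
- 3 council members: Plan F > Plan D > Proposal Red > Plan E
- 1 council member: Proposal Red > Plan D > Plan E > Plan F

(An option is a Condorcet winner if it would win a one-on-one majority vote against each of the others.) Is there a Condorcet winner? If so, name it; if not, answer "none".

Check each pair by majority over 15 ballots:
Plan E vs Plan D: Plan D, 12–3.
Plan E vs Proposal Red: Proposal Red wins 8–7.
Plan E–Plan F: Plan E 9–6.
Plan D vs Proposal Red: Plan D, 13–2.
Plan D vs Plan F: Plan D, 9–6.
Proposal Red–Plan F: Plan F 10–5.
Plan D beats each of Plan E, Proposal Red, Plan F — Plan D is the Condorcet winner.

Plan D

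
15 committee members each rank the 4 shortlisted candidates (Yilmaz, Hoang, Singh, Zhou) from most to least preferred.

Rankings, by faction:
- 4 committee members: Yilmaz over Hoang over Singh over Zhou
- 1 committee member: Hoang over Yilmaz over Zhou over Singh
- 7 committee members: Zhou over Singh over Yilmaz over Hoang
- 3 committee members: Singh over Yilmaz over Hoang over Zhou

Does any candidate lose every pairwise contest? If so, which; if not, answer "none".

none

Head-to-head results (15 committee members):
Yilmaz vs Hoang: Yilmaz preferred on 4+7+3 = 14 ballots; Yilmaz wins 14–1.
Yilmaz vs Singh: 4+1 = 5 for Yilmaz, 10 for Singh — Singh by 10–5.
Yilmaz vs Zhou: 4+1+3 = 8 for Yilmaz, 7 for Zhou — Yilmaz by 8–7.
Hoang vs Singh: Singh, 10–5.
Hoang vs Zhou: Hoang wins 8–7.
Singh vs Zhou: Singh preferred on 4+3 = 7 ballots; Zhou wins 8–7.
Each candidate has at least one pairwise win (Yilmaz beats Hoang; Hoang beats Zhou; Singh beats Yilmaz; Zhou beats Singh) — no Condorcet loser.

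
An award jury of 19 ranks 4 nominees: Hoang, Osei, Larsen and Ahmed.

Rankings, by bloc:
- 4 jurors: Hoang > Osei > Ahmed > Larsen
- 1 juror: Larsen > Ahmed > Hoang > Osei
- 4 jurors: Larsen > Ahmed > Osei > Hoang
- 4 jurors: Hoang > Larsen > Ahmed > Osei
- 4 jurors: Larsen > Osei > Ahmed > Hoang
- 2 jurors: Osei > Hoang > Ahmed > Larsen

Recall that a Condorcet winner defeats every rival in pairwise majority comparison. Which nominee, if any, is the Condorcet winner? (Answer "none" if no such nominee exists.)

Pairwise majorities:
Hoang vs Osei: Osei wins 10–9.
Hoang–Larsen: Hoang 10–9.
Hoang vs Ahmed: Hoang, 10–9.
Osei vs Larsen: Larsen wins 13–6.
Osei vs Ahmed: Osei wins 10–9.
Larsen vs Ahmed: Larsen wins 13–6.
No nominee is unbeaten: Hoang loses to Osei; Osei loses to Larsen; Larsen loses to Hoang; Ahmed loses to Hoang. In particular Hoang > Larsen > Osei > Hoang is a majority cycle — no Condorcet winner exists.

none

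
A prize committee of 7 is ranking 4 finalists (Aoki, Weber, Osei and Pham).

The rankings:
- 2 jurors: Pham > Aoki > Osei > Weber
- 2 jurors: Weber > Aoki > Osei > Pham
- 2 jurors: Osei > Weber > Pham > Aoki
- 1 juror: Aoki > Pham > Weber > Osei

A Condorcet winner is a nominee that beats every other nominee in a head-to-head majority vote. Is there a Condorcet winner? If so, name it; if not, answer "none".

none

Pairwise majorities:
Aoki–Weber: Weber 4–3.
Aoki vs Osei: 2+2+1 = 5 for Aoki, 2 for Osei — Aoki by 5–2.
Aoki vs Pham: Aoki preferred on 2+1 = 3 ballots; Pham wins 4–3.
Weber vs Osei: Weber is ranked higher on 2+1 = 3 ballots, Osei on 4. Osei wins 4–3.
Weber–Pham: Weber 4–3.
Osei vs Pham: Osei wins 4–3.
Every nominee loses at least once (Aoki loses to Weber; Weber loses to Osei; Osei loses to Aoki; Pham loses to Weber). The majority relation contains the cycle Aoki beats Osei beats Weber beats Aoki, so there is no Condorcet winner.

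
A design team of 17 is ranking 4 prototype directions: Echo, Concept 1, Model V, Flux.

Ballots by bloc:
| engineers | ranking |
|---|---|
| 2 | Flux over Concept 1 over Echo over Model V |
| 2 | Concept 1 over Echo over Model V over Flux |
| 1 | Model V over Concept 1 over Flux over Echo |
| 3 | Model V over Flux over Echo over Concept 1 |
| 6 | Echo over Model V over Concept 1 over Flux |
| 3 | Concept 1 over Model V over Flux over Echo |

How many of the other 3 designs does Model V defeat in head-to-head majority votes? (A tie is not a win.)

Model V against each rival (17 engineers):
Model V vs Echo: 7 to 10, Echo.
Model V vs Concept 1: Model V is ranked higher on 1+3+6 = 10 ballots, Concept 1 on 7. Model V wins 10–7.
Model V vs Flux: 15 to 2, Model V.
Model V beats Concept 1, Flux; loses to Echo — 2 pairwise wins.

2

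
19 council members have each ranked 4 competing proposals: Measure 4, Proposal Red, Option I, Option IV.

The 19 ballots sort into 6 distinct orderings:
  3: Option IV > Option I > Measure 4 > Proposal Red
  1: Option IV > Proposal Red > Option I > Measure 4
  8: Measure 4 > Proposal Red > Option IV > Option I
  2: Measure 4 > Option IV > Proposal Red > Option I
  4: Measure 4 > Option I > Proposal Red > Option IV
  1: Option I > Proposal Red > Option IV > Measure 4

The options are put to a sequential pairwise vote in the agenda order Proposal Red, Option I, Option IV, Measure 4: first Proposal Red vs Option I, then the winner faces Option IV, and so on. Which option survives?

Round 1: Proposal Red vs Option I — 11–8, Proposal Red advances.
Round 2: Proposal Red vs Option IV — 13–6, Proposal Red advances.
Round 3: Proposal Red vs Measure 4 — 2–17, Measure 4 advances.
The agenda winner is Measure 4.

Measure 4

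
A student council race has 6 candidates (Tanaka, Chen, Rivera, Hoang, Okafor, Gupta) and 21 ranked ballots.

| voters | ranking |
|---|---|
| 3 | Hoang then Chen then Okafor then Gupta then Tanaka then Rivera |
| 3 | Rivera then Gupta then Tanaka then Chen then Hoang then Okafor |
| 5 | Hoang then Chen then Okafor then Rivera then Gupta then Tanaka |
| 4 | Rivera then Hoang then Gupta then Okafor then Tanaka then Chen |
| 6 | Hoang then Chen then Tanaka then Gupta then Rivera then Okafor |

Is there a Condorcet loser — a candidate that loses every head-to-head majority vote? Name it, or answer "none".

Tanaka

Pairwise majorities:
Tanaka vs Chen: Chen wins 14–7.
Tanaka vs Rivera: Rivera wins 12–9.
Tanaka vs Hoang: Tanaka preferred on 3 ballots; Hoang wins 18–3.
Tanaka vs Okafor: 9 to 12, Okafor.
Tanaka vs Gupta: Gupta, 15–6.
Chen vs Rivera: Chen preferred on 3+5+6 = 14 ballots; Chen wins 14–7.
Chen vs Hoang: Hoang, 18–3.
Chen vs Okafor: Chen wins 17–4.
Chen vs Gupta: Chen, 14–7.
Rivera vs Hoang: Hoang, 14–7.
Rivera vs Okafor: Rivera wins 13–8.
Rivera vs Gupta: Rivera wins 12–9.
Hoang vs Okafor: 21 to 0, Hoang.
Hoang–Gupta: Hoang 18–3.
Okafor vs Gupta: Gupta, 13–8.
Only Tanaka has no wins; Tanaka is the Condorcet loser.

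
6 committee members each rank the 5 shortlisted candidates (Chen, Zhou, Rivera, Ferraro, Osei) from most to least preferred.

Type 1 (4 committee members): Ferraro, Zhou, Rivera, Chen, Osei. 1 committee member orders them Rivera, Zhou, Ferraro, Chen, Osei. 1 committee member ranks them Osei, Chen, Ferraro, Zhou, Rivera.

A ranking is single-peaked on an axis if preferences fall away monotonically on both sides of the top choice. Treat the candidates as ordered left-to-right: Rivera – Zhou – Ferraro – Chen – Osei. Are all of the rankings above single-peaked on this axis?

Axis positions: Rivera=1, Zhou=2, Ferraro=3, Chen=4, Osei=5.
Type 1 (peak Ferraro at position 3): ranking walks positions 3-2-1-4-5, expanding outward from the peak — single-peaked.
Type 2 (peak Rivera at position 1): ranking walks positions 1-2-3-4-5, expanding outward from the peak — single-peaked.
Type 3 (peak Osei at position 5): ranking walks positions 5-4-3-2-1, expanding outward from the peak — single-peaked.
Every ranking is single-peaked on this axis.

yes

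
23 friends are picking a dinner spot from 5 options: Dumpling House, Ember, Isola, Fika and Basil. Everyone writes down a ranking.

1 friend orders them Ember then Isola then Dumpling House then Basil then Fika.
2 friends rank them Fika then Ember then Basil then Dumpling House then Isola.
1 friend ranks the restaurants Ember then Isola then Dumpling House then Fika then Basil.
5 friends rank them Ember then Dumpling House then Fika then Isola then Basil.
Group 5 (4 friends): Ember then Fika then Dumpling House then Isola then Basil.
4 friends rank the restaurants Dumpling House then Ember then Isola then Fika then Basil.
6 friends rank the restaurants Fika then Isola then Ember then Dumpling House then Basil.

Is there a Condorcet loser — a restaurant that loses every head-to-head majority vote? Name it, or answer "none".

Pairwise majorities:
Dumpling House vs Ember: Ember wins 19–4.
Dumpling House–Isola: Dumpling House 15–8.
Dumpling House vs Fika: Fika wins 12–11.
Dumpling House–Basil: Dumpling House 21–2.
Ember vs Isola: 1+2+1+5+4+4 = 17 for Ember, 6 for Isola — Ember by 17–6.
Ember vs Fika: 1+1+5+4+4 = 15 for Ember, 8 for Fika — Ember by 15–8.
Ember vs Basil: Ember wins 23–0.
Isola vs Fika: Fika wins 17–6.
Isola vs Basil: Isola, 21–2.
Fika vs Basil: 2+1+5+4+4+6 = 22 for Fika, 1 for Basil — Fika by 22–1.
Basil loses to every other restaurant — it is the Condorcet loser.

Basil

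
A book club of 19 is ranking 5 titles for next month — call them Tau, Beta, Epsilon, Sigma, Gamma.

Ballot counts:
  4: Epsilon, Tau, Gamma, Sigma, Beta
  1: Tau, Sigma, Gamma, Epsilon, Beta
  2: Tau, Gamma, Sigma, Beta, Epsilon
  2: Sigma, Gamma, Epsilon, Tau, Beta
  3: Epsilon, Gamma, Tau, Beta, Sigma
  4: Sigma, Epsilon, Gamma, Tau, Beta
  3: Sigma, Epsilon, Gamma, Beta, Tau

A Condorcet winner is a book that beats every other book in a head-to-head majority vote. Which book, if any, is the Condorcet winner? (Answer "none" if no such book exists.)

Check each pair by majority over 19 ballots:
Tau vs Beta: Tau wins 16–3.
Tau vs Epsilon: Epsilon, 16–3.
Tau–Sigma: Tau 10–9.
Tau vs Gamma: Gamma wins 12–7.
Beta vs Epsilon: Epsilon wins 17–2.
Beta vs Sigma: Sigma, 16–3.
Beta vs Gamma: Gamma wins 19–0.
Epsilon vs Sigma: Sigma wins 12–7.
Epsilon vs Gamma: Epsilon wins 14–5.
Sigma–Gamma: Sigma 10–9.
Each book drops at least one matchup (Tau loses to Epsilon; Beta loses to Tau; Epsilon loses to Sigma; Sigma loses to Tau; Gamma loses to Epsilon); the cycle Tau → Sigma → Epsilon → Tau rules out a Condorcet winner.

none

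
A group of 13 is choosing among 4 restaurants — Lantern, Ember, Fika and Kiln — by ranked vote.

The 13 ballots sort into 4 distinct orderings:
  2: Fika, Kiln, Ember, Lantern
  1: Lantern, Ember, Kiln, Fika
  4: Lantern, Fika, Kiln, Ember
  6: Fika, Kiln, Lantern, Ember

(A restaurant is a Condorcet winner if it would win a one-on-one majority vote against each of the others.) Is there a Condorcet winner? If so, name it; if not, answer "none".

Fika

Check each pair by majority over 13 ballots:
Lantern vs Ember: Lantern is ranked higher on 1+4+6 = 11 ballots, Ember on 2. Lantern wins 11–2.
Lantern vs Fika: 1+4 = 5 for Lantern, 8 for Fika — Fika by 8–5.
Lantern vs Kiln: 1+4 = 5 for Lantern, 8 for Kiln — Kiln by 8–5.
Ember vs Fika: Ember is ranked higher on 1 ballot, Fika on 12. Fika wins 12–1.
Ember vs Kiln: 1 to 12, Kiln.
Fika vs Kiln: 2+4+6 = 12 for Fika, 1 for Kiln — Fika by 12–1.
Fika defeats every rival head-to-head and is the Condorcet winner.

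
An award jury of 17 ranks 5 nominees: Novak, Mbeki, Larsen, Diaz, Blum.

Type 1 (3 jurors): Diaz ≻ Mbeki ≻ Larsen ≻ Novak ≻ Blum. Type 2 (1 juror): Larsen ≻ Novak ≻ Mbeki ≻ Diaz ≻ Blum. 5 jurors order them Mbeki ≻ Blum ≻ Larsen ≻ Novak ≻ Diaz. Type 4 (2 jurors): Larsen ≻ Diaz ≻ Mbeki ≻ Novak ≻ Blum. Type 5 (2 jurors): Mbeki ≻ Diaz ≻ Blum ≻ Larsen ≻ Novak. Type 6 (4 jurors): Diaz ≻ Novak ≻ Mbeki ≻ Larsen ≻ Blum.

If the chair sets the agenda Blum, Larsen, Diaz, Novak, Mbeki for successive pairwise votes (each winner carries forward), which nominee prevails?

Diaz

Round 1: Blum vs Larsen — 7–10, Larsen advances.
Round 2: Larsen vs Diaz — 8–9, Diaz advances.
Round 3: Diaz vs Novak — 11–6, Diaz advances.
Round 4: Diaz vs Mbeki — 9–8, Diaz advances.
The agenda winner is Diaz.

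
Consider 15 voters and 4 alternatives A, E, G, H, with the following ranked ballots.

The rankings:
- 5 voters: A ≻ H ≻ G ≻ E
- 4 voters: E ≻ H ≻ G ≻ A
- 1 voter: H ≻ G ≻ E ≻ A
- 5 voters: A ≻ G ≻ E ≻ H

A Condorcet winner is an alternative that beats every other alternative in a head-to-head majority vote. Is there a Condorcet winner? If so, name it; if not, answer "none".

A

Check each pair by majority over 15 ballots:
A vs E: 10 to 5, A.
A vs G: A is ranked higher on 5+5 = 10 ballots, G on 5. A wins 10–5.
A vs H: 10 to 5, A.
E vs G: E preferred on 4 ballots; G wins 11–4.
E vs H: 9 to 6, E.
G vs H: G preferred on 5 ballots; H wins 10–5.
Only A has no losses; A is the Condorcet winner.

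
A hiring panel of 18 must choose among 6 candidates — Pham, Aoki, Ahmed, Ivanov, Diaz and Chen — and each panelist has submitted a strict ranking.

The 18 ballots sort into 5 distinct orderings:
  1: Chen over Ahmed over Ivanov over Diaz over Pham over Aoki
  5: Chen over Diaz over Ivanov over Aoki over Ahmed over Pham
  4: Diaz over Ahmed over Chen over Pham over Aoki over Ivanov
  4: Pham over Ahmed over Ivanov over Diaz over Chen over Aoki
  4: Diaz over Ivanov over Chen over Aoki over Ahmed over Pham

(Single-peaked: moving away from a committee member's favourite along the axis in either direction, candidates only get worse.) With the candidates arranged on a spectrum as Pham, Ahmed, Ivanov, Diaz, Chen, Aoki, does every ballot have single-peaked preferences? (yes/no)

Axis positions: Pham=1, Ahmed=2, Ivanov=3, Diaz=4, Chen=5, Aoki=6.
Faction 1: ranking walks positions 5-2-3-4-1-6; Ahmed is ranked above Diaz even though Diaz lies between Ahmed and the peak Chen on the axis — preferences dip and rise again. Not single-peaked.
Faction 2 (peak Chen at position 5): ranking walks positions 5-4-3-6-2-1, expanding outward from the peak — single-peaked.
Faction 3: ranking walks positions 4-2-5-1-6-3; Ahmed is ranked above Ivanov even though Ivanov lies between Ahmed and the peak Diaz on the axis — preferences dip and rise again. Not single-peaked.
Faction 4 (peak Pham at position 1): ranking walks positions 1-2-3-4-5-6, expanding outward from the peak — single-peaked.
Faction 5 (peak Diaz at position 4): ranking walks positions 4-3-5-6-2-1, expanding outward from the peak — single-peaked.
Faction 1 violates single-peakedness, so the profile is not single-peaked on this axis.

no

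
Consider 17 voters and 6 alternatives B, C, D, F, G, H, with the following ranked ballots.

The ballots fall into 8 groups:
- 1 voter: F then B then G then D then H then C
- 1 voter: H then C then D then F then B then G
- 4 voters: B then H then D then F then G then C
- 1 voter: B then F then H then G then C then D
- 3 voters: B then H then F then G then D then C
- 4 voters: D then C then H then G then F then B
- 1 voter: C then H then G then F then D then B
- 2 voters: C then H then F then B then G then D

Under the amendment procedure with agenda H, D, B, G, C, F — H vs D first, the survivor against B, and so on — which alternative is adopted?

F

Round 1: H vs D — 12–5, H advances.
Round 2: H vs B — 8–9, B advances.
Round 3: B vs G — 12–5, B advances.
Round 4: B vs C — 9–8, B advances.
Round 5: B vs F — 8–9, F advances.
The agenda winner is F.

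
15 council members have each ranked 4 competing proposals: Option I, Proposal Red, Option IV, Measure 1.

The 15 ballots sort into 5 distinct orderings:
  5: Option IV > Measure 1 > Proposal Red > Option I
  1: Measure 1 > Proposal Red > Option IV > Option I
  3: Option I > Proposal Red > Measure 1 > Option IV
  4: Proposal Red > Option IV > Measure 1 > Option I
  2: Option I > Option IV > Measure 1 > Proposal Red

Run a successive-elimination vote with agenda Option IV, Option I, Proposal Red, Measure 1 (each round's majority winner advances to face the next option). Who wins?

Round 1: Option IV vs Option I — 10–5, Option IV advances.
Round 2: Option IV vs Proposal Red — 7–8, Proposal Red advances.
Round 3: Proposal Red vs Measure 1 — 7–8, Measure 1 advances.
The agenda winner is Measure 1.

Measure 1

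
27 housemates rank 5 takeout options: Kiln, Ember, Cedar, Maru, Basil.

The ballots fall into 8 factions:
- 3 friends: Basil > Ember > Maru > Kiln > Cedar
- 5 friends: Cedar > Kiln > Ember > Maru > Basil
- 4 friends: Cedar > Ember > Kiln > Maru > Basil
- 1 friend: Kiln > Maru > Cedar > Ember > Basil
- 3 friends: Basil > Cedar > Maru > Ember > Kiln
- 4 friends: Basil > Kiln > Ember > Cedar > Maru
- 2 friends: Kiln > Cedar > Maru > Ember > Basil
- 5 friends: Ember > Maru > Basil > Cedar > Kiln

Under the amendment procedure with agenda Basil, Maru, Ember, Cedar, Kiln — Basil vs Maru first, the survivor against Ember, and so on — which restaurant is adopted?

Round 1: Basil vs Maru — 10–17, Maru advances.
Round 2: Maru vs Ember — 6–21, Ember advances.
Round 3: Ember vs Cedar — 12–15, Cedar advances.
Round 4: Cedar vs Kiln — 17–10, Cedar advances.
Cedar survives the agenda.

Cedar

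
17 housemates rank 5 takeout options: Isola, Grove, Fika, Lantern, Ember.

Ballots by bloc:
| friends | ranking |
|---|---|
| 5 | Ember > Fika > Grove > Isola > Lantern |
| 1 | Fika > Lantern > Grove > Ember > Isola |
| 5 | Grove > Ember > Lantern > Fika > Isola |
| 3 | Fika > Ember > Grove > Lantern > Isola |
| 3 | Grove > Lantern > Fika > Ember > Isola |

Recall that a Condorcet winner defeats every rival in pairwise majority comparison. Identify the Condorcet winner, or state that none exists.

Head-to-head results (17 friends):
Isola vs Grove: Grove, 17–0.
Isola vs Fika: Fika wins 17–0.
Isola–Lantern: Lantern 12–5.
Isola vs Ember: Ember, 17–0.
Grove vs Fika: Fika, 9–8.
Grove vs Lantern: Grove, 16–1.
Grove vs Ember: Grove, 9–8.
Fika vs Lantern: Fika wins 9–8.
Fika–Ember: Ember 10–7.
Lantern vs Ember: Ember wins 13–4.
Every restaurant loses at least once (Isola loses to Grove; Grove loses to Fika; Fika loses to Ember; Lantern loses to Grove; Ember loses to Grove). The majority relation contains the cycle Grove → Ember → Fika → Grove, so there is no Condorcet winner.

none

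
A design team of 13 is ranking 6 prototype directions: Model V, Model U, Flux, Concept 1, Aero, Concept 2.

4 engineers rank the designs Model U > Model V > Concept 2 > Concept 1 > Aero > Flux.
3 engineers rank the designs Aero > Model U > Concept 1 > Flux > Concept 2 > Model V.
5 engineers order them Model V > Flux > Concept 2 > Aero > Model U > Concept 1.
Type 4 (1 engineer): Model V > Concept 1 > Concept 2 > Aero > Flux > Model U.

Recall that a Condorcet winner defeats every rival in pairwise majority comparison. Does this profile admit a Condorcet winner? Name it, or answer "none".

none

Pairwise majorities:
Model V vs Model U: Model U wins 7–6.
Model V vs Flux: Model V, 10–3.
Model V vs Concept 1: Model V, 10–3.
Model V vs Aero: Model V wins 10–3.
Model V vs Concept 2: Model V, 10–3.
Model U–Flux: Model U 7–6.
Model U vs Concept 1: Model U, 12–1.
Model U vs Aero: Aero, 9–4.
Model U vs Concept 2: Model U, 7–6.
Flux–Concept 1: Concept 1 8–5.
Flux vs Aero: Aero wins 8–5.
Flux–Concept 2: Flux 8–5.
Concept 1 vs Aero: Aero wins 8–5.
Concept 1 vs Concept 2: Concept 2, 9–4.
Aero–Concept 2: Concept 2 10–3.
No design is unbeaten: Model V loses to Model U; Model U loses to Aero; Flux loses to Model V; Concept 1 loses to Model V; Aero loses to Model V; Concept 2 loses to Model V. In particular Model V > Aero > Model U > Model V is a majority cycle — no Condorcet winner exists.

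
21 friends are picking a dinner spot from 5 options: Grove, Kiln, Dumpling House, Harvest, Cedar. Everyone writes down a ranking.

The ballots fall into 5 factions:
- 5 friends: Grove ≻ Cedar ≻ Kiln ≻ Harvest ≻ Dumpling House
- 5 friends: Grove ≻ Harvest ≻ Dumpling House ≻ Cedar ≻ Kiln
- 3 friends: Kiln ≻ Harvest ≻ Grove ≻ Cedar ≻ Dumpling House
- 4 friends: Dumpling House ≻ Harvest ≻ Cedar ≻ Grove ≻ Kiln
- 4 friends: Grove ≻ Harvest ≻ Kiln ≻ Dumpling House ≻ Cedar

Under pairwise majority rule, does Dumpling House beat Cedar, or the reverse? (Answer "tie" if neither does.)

Ballots ranking Dumpling House above Cedar: 5 + 4 + 4 = 13.
Ballots ranking Cedar above Dumpling House: 21 − 13 = 8.
Dumpling House wins the head-to-head 13–8.

Dumpling House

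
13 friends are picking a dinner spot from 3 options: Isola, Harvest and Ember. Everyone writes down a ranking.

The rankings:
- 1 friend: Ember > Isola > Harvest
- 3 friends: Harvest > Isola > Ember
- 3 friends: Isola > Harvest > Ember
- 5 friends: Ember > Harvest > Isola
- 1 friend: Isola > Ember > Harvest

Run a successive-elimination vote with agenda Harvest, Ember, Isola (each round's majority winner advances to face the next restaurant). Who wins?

Round 1: Harvest vs Ember — 6–7, Ember advances.
Round 2: Ember vs Isola — 6–7, Isola advances.
Isola survives the agenda.

Isola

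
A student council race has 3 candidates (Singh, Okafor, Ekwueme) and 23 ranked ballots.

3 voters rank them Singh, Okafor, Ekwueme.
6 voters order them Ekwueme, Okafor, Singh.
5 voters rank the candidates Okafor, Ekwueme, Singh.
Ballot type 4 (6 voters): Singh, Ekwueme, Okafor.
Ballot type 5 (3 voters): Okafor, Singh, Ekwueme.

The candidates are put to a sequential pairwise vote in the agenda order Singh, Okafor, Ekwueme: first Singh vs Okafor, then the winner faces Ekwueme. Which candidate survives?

Ekwueme

Round 1: Singh vs Okafor — 9–14, Okafor advances.
Round 2: Okafor vs Ekwueme — 11–12, Ekwueme advances.
The agenda winner is Ekwueme.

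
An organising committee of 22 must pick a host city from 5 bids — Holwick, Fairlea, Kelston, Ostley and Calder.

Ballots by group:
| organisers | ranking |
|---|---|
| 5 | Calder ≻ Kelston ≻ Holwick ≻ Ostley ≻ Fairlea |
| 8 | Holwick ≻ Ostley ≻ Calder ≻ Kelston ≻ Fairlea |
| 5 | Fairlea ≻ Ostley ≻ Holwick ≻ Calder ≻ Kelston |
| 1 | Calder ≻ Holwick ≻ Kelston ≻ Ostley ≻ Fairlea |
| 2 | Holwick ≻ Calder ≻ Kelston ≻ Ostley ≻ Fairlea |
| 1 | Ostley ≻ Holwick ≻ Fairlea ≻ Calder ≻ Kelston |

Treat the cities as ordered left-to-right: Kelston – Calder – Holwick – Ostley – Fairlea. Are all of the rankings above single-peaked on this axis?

Axis positions: Kelston=1, Calder=2, Holwick=3, Ostley=4, Fairlea=5.
Group 1 (peak Calder at position 2): ranking walks positions 2-1-3-4-5, expanding outward from the peak — single-peaked.
Group 2 (peak Holwick at position 3): ranking walks positions 3-4-2-1-5, expanding outward from the peak — single-peaked.
Group 3 (peak Fairlea at position 5): ranking walks positions 5-4-3-2-1, expanding outward from the peak — single-peaked.
Group 4 (peak Calder at position 2): ranking walks positions 2-3-1-4-5, expanding outward from the peak — single-peaked.
Group 5 (peak Holwick at position 3): ranking walks positions 3-2-1-4-5, expanding outward from the peak — single-peaked.
Group 6 (peak Ostley at position 4): ranking walks positions 4-3-5-2-1, expanding outward from the peak — single-peaked.
Every ranking is single-peaked on this axis.

yes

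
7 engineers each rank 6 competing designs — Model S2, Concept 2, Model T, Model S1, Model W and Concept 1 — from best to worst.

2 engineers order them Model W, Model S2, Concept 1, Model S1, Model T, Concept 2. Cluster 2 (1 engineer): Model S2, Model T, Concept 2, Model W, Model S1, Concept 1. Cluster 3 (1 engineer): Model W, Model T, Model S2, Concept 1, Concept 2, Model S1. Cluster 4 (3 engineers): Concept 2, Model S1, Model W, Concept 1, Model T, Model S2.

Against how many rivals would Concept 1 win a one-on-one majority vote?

Concept 1 against each rival (7 engineers):
Concept 1 vs Model S2: Concept 1 is ranked higher on 3 ballots, Model S2 on 4. Model S2 wins 4–3.
Concept 1–Concept 2: Concept 2 4–3.
Concept 1 vs Model T: Concept 1 wins 5–2.
Concept 1 vs Model S1: Concept 1 preferred on 2+1 = 3 ballots; Model S1 wins 4–3.
Concept 1 vs Model W: Model W wins 7–0.
Concept 1 beats Model T; loses to Model S2, Concept 2, Model S1, Model W — 1 pairwise win.

1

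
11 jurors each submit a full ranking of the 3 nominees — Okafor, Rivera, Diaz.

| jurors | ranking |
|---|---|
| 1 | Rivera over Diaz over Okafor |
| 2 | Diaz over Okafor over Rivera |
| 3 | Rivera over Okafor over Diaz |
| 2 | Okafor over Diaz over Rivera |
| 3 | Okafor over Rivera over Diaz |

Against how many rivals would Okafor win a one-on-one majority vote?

2

Okafor against each rival (11 jurors):
Okafor vs Rivera: Okafor wins 7–4.
Okafor vs Diaz: 3+2+3 = 8 for Okafor, 3 for Diaz — Okafor by 8–3.
Okafor beats Rivera, Diaz — 2 pairwise wins.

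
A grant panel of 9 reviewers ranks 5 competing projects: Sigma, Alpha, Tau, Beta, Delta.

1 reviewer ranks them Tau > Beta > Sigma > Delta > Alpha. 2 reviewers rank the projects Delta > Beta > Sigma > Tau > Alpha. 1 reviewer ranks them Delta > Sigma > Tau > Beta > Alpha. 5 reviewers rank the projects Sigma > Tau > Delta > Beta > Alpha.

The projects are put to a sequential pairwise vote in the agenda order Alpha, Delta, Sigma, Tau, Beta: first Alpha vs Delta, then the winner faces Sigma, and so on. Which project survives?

Sigma

Round 1: Alpha vs Delta — 0–9, Delta advances.
Round 2: Delta vs Sigma — 3–6, Sigma advances.
Round 3: Sigma vs Tau — 8–1, Sigma advances.
Round 4: Sigma vs Beta — 6–3, Sigma advances.
The agenda winner is Sigma.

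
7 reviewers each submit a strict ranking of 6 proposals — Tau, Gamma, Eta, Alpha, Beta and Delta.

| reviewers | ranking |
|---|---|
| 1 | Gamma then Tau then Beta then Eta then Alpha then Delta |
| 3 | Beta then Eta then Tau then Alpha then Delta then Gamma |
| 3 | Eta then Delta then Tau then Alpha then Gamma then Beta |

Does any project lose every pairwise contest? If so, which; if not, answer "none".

Pairwise majorities:
Tau vs Gamma: Tau wins 6–1.
Tau vs Eta: 1 to 6, Eta.
Tau vs Alpha: 7 to 0, Tau.
Tau vs Beta: Tau, 4–3.
Tau vs Delta: Tau wins 4–3.
Gamma–Eta: Eta 6–1.
Gamma vs Alpha: Alpha, 6–1.
Gamma vs Beta: 4 to 3, Gamma.
Gamma vs Delta: 1 for Gamma, 6 for Delta — Delta by 6–1.
Eta vs Alpha: 7 to 0, Eta.
Eta vs Beta: Beta, 4–3.
Eta vs Delta: Eta, 7–0.
Alpha vs Beta: Beta wins 4–3.
Alpha–Delta: Alpha 4–3.
Beta vs Delta: Beta wins 4–3.
Each project has at least one pairwise win (Tau beats Gamma; Gamma beats Beta; Eta beats Tau; Alpha beats Gamma; Beta beats Eta; Delta beats Gamma) — no Condorcet loser.

none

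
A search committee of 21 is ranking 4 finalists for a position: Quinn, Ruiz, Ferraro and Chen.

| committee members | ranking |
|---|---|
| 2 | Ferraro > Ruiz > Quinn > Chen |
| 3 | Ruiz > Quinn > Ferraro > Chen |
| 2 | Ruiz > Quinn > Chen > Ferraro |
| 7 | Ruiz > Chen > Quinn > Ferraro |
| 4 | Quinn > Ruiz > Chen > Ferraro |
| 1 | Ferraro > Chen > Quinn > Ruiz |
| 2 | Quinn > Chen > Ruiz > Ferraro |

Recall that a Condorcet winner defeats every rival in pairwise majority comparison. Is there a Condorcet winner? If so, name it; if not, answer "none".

Ruiz

Check each pair by majority over 21 ballots:
Quinn vs Ruiz: Quinn preferred on 4+1+2 = 7 ballots; Ruiz wins 14–7.
Quinn vs Ferraro: 3+2+7+4+2 = 18 for Quinn, 3 for Ferraro — Quinn by 18–3.
Quinn vs Chen: Quinn is ranked higher on 2+3+2+4+2 = 13 ballots, Chen on 8. Quinn wins 13–8.
Ruiz vs Ferraro: 18 to 3, Ruiz.
Ruiz vs Chen: 2+3+2+7+4 = 18 for Ruiz, 3 for Chen — Ruiz by 18–3.
Ferraro vs Chen: Ferraro is ranked higher on 2+3+1 = 6 ballots, Chen on 15. Chen wins 15–6.
Ruiz defeats every rival head-to-head and is the Condorcet winner.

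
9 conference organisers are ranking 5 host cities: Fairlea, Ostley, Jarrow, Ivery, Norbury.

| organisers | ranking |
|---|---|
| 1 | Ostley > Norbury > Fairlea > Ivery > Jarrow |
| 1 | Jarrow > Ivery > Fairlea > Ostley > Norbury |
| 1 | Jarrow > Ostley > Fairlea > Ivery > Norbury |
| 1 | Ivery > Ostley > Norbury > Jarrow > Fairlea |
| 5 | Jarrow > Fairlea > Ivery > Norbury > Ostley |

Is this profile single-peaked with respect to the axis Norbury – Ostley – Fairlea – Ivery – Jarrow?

no

Axis positions: Norbury=1, Ostley=2, Fairlea=3, Ivery=4, Jarrow=5.
Cluster 1 (peak Ostley at position 2): ranking walks positions 2-1-3-4-5, expanding outward from the peak — single-peaked.
Cluster 2 (peak Jarrow at position 5): ranking walks positions 5-4-3-2-1, expanding outward from the peak — single-peaked.
Cluster 3: ranking walks positions 5-2-3-4-1; Ostley is ranked above Ivery even though Ivery lies between Ostley and the peak Jarrow on the axis — preferences dip and rise again. Not single-peaked.
Cluster 4: ranking walks positions 4-2-1-5-3; Ostley is ranked above Fairlea even though Fairlea lies between Ostley and the peak Ivery on the axis — preferences dip and rise again. Not single-peaked.
Cluster 5: ranking walks positions 5-3-4-1-2; Fairlea is ranked above Ivery even though Ivery lies between Fairlea and the peak Jarrow on the axis — preferences dip and rise again. Not single-peaked.
Cluster 3 violates single-peakedness, so the profile is not single-peaked on this axis.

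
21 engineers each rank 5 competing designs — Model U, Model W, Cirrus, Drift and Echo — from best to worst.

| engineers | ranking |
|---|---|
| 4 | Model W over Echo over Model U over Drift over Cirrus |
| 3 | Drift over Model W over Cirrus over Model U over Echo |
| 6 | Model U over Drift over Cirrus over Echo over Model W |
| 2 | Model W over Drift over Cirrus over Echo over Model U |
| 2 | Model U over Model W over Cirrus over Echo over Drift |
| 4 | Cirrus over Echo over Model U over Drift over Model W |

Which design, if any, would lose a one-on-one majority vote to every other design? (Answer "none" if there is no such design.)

Echo

Pairwise majorities:
Model U vs Model W: Model U, 12–9.
Model U vs Cirrus: Model U preferred on 4+6+2 = 12 ballots; Model U wins 12–9.
Model U vs Drift: Model U wins 16–5.
Model U vs Echo: 11 to 10, Model U.
Model W vs Cirrus: 11 to 10, Model W.
Model W–Drift: Drift 13–8.
Model W vs Echo: Model W, 11–10.
Cirrus vs Drift: Drift wins 15–6.
Cirrus vs Echo: Cirrus wins 17–4.
Drift vs Echo: 3+6+2 = 11 for Drift, 10 for Echo — Drift by 11–10.
Only Echo has no wins; Echo is the Condorcet loser.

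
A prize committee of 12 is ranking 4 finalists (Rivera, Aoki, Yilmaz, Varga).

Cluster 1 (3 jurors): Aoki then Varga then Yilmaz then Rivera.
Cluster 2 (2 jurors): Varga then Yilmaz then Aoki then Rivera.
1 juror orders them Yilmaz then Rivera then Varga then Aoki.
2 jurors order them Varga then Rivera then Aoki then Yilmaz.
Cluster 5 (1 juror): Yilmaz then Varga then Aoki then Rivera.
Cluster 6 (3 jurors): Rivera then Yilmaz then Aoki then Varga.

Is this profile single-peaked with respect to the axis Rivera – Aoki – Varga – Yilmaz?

no

Axis positions: Rivera=1, Aoki=2, Varga=3, Yilmaz=4.
Cluster 1 (peak Aoki at position 2): ranking walks positions 2-3-4-1, expanding outward from the peak — single-peaked.
Cluster 2 (peak Varga at position 3): ranking walks positions 3-4-2-1, expanding outward from the peak — single-peaked.
Cluster 3: ranking walks positions 4-1-3-2; Rivera is ranked above Varga even though Varga lies between Rivera and the peak Yilmaz on the axis — preferences dip and rise again. Not single-peaked.
Cluster 4: ranking walks positions 3-1-2-4; Rivera is ranked above Aoki even though Aoki lies between Rivera and the peak Varga on the axis — preferences dip and rise again. Not single-peaked.
Cluster 5 (peak Yilmaz at position 4): ranking walks positions 4-3-2-1, expanding outward from the peak — single-peaked.
Cluster 6: ranking walks positions 1-4-2-3; Yilmaz is ranked above Aoki even though Aoki lies between Yilmaz and the peak Rivera on the axis — preferences dip and rise again. Not single-peaked.
Cluster 3 violates single-peakedness, so the profile is not single-peaked on this axis.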